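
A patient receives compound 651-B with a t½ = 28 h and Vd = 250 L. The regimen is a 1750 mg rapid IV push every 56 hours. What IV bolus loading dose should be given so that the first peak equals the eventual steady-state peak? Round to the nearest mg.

f = (1/2)^(56/28) ≈ 0.250000; accumulation ratio R = 1/(1−f) ≈ 1.33333.
Loading dose to hit Cmax,ss on first dose: D_load = D_maint·R ≈ 1750 × 1.33333 ≈ 2333.33 mg.

2333 mg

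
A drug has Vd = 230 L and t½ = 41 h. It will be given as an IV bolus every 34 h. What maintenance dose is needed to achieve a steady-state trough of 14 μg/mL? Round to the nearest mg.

2501 mg

τ/t½ = 34/41 ≈ 0.82927, so f = (1/2)^(34/41) ≈ 0.562815.
Cmin,ss = (D/Vd)·f/(1−f), so D = Cmin,ss·Vd·(1−f)/f.
D = 14 × 230 × (1−f)/f ≈ 14 × 230 × 0.77678 ≈ 2501.23 mg.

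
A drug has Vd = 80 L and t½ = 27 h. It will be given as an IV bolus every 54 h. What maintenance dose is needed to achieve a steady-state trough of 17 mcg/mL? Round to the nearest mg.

4080 mg

τ/t½ = 54/27 ≈ 2, so f = (1/2)^(54/27) ≈ 0.250000.
Cmin,ss = (D/Vd)·f/(1−f), so D = Cmin,ss·Vd·(1−f)/f.
D = 17 × 80 × (1−f)/f ≈ 17 × 80 × 3.00000 ≈ 4080.00 mg.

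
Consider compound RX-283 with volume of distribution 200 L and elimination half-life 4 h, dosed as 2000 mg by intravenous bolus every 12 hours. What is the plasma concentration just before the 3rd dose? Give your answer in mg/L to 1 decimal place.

1.4 mg/L

f = (1/2)^(τ/t½) = (1/2)^(12/4) ≈ 0.1250.
C₀ = D/Vd = 2000/200 ≈ 10.000 mg/L.
Before the 3rd dose, 2 doses have been given. Superposition: Cmin = C₀·(f + f²).
≈ 10.000 × (0.1250 + 0.0156) ≈ 10.000 × 0.1406 ≈ 1.406 mg/L.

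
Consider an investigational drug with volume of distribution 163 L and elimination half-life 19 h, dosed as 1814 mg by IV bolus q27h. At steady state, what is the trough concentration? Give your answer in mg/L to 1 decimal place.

k = ln2/t½ = ln2/19 ≈ 0.036481 h⁻¹; fraction remaining f = e^(−kτ) = e^(−0.036481×27) ≈ 0.3734.
Single-dose peak C₀ = D/Vd = 1814/163 ≈ 11.129 mg/L.
Steady-state trough Cmin,ss = C₀·f/(1−f) ≈ 11.129 × 0.3734/0.6266 ≈ 6.632 mg/L.

6.6 mg/L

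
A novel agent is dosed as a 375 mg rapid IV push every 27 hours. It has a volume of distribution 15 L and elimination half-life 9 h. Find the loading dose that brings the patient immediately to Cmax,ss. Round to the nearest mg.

429 mg

f = (1/2)^(27/9) ≈ 0.125000; accumulation ratio R = 1/(1−f) ≈ 1.14286.
Loading dose to hit Cmax,ss on first dose: D_load = D_maint·R ≈ 375 × 1.14286 ≈ 428.57 mg.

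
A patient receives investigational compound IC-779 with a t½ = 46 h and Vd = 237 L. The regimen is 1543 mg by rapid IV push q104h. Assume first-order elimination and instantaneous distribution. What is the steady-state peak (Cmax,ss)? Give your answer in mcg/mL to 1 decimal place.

8.2 mcg/mL

Over one 104-h interval, 104/46 ≈ 2.2609 half-lives elapse, leaving f ≈ 0.2086 of each dose.
At steady state, accumulation factor R = 1/(1 − e^(−kτ)) ≈ 1.2636.
Each bolus raises the concentration by D/Vd = 1543/237 ≈ 6.511 mcg/mL.
Cmax,ss = C₀/(1 − f) ≈ 6.511/0.7914 ≈ 8.227 mcg/mL.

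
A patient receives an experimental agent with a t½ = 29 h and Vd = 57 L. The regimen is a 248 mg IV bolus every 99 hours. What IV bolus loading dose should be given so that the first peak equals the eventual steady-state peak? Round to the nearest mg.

f = (1/2)^(99/29) ≈ 0.093831; accumulation ratio R = 1/(1−f) ≈ 1.10355.
Loading dose to hit Cmax,ss on first dose: D_load = D_maint·R ≈ 248 × 1.10355 ≈ 273.68 mg.

274 mg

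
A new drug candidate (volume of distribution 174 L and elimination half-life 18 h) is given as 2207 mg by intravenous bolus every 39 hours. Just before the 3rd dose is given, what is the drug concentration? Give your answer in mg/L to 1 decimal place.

f = (1/2)^(τ/t½) = (1/2)^(39/18) ≈ 0.2227.
C₀ = D/Vd = 2207/174 ≈ 12.684 mg/L.
Before the 3rd dose, 2 doses have been given. Superposition: Cmin = C₀·(f + f²).
≈ 12.684 × (0.2227 + 0.0496) ≈ 12.684 × 0.2723 ≈ 3.454 mg/L.

3.5 mg/L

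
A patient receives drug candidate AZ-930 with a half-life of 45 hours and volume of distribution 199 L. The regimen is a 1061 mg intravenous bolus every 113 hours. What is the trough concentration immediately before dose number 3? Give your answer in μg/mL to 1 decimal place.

f = (1/2)^(τ/t½) = (1/2)^(113/45) ≈ 0.1754.
C₀ = D/Vd = 1061/199 ≈ 5.332 μg/mL.
Before the 3rd dose, 2 doses have been given. Superposition: Cmin = C₀·(f + f²).
≈ 5.332 × (0.1754 + 0.0308) ≈ 5.332 × 0.2062 ≈ 1.099 μg/mL.

1.1 μg/mL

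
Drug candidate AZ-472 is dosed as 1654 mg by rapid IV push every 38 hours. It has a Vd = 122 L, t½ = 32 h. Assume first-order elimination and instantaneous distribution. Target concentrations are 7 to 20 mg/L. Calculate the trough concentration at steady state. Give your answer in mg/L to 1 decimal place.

10.6 mg/L

τ/t½ = 38/32 ≈ 1.1875, so fraction remaining f = (1/2)^(38/32) ≈ 0.4391.
At steady state, accumulation factor R = 1/(1 − e^(−kτ)) ≈ 1.7828.
Single-dose peak C₀ = D/Vd = 1654/122 ≈ 13.557 mg/L.
Cmax,ss = C₀/(1 − f) ≈ 13.557/0.5609 ≈ 24.170 mg/L.
Steady-state trough Cmin,ss = Cmax,ss·f ≈ 24.170 × 0.4391 ≈ 10.613 mg/L.
Trough 10.6 mg/L vs MEC 7 mg/L: adequate.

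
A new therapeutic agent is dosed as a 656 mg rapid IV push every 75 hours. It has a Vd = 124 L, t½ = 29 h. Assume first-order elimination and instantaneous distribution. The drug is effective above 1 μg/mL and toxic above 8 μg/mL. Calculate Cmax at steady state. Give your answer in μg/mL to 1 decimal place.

τ/t½ = 75/29 ≈ 2.5862, so fraction remaining f = (1/2)^(75/29) ≈ 0.1665.
At steady state, accumulation factor R = 1/(1 − e^(−kτ)) ≈ 1.1998.
Single-dose peak C₀ = D/Vd = 656/124 ≈ 5.290 μg/mL.
Steady-state peak Cmax,ss = C₀·R ≈ 5.290 × 1.1998 ≈ 6.347 μg/mL.
Peak 6.3 μg/mL vs MTC 8 μg/mL: below toxic threshold.

6.3 μg/mL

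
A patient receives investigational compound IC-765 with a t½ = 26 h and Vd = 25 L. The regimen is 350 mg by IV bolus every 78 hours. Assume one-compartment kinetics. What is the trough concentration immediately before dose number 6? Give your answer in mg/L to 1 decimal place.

2.0 mg/L

f = (1/2)^(τ/t½) = (1/2)^(78/26) ≈ 0.1250.
C₀ = D/Vd = 350/25 ≈ 14.000 mg/L.
Before the 6th dose, 5 doses have been given. Superposition: Cmin = C₀·(f + f² + … + f^5).
≈ 14.000 × (0.1250 + 0.0156 + 0.0020 + 0.0002 + 0.0000) ≈ 14.000 × 0.1428 ≈ 1.999 mg/L.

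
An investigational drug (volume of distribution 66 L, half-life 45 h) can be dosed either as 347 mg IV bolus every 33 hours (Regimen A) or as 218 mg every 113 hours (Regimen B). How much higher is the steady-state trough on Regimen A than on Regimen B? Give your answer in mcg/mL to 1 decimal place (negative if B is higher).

7.2 mcg/mL

Regimen A: f = (1/2)^(33/45) ≈ 0.6015; Cmin,ss = (347/66)·f/(1−f) ≈ 7.936 mcg/mL.
Regimen B: f = (1/2)^(113/45) ≈ 0.1754; Cmin,ss = (218/66)·f/(1−f) ≈ 0.703 mcg/mL.
Difference ≈ 7.936 − 0.703 ≈ 7.233 mcg/mL.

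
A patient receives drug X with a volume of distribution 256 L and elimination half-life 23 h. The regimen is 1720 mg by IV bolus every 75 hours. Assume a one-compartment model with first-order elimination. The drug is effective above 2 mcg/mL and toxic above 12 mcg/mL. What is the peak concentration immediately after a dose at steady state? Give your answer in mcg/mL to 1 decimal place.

7.5 mcg/mL

k = ln2/t½ = ln2/23 ≈ 0.030137 h⁻¹; fraction remaining f = e^(−kτ) = e^(−0.030137×75) ≈ 0.1043.
At steady state, accumulation factor R = 1/(1 − e^(−kτ)) ≈ 1.1164.
Each bolus raises the concentration by D/Vd = 1720/256 ≈ 6.719 mcg/mL.
Steady-state peak Cmax,ss = C₀·R ≈ 6.719 × 1.1164 ≈ 7.501 mcg/mL.
Peak 7.5 mcg/mL vs MTC 12 mcg/mL: below toxic threshold.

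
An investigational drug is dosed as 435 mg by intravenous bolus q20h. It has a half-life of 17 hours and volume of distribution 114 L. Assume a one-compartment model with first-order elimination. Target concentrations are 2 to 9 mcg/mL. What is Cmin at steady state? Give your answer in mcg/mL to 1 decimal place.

Over one 20-h interval, 20/17 ≈ 1.1765 half-lives elapse, leaving f ≈ 0.4424 of each dose.
Accumulation ratio R = 1/(1 − f) ≈ 1/0.5576 ≈ 1.7934.
Each bolus raises the concentration by D/Vd = 435/114 ≈ 3.816 mcg/mL.
Steady-state peak Cmax,ss = C₀·R ≈ 3.816 × 1.7934 ≈ 6.844 mcg/mL.
Steady-state trough Cmin,ss = Cmax,ss·f ≈ 6.844 × 0.4424 ≈ 3.028 mcg/mL.
Trough 3.0 mcg/mL vs MEC 2 mcg/mL: adequate.

3.0 mcg/mL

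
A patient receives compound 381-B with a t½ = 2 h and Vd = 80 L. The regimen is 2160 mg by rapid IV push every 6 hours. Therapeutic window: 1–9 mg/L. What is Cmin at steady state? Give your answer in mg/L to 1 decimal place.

τ = 6 h = 3 half-lives, so f = (1/2)^3 = 0.125.
At steady state, R = 1/(1 − 0.125) = 8/7.
Single-dose peak C₀ = D/Vd = 2160/80 = 27 mg/L.
Steady-state peak Cmax,ss = C₀·R = 27 × 8/7 ≈ 30.857 mg/L.
Steady-state trough Cmin,ss = Cmax,ss·f ≈ 30.857 × 0.125 ≈ 3.857 mg/L.
Trough 3.9 mg/L vs MEC 1 mg/L: adequate.

3.9 mg/L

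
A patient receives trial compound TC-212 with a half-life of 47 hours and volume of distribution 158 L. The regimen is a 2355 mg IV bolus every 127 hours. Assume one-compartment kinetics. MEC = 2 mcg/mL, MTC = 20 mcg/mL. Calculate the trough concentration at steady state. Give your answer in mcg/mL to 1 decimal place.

Over one 127-h interval, 127/47 ≈ 2.7021 half-lives elapse, leaving f ≈ 0.1537 of each dose.
At steady state, accumulation factor R = 1/(1 − e^(−kτ)) ≈ 1.1816.
Each bolus raises the concentration by D/Vd = 2355/158 ≈ 14.905 mcg/mL.
Steady-state peak Cmax,ss = C₀·R ≈ 14.905 × 1.1816 ≈ 17.612 mcg/mL.
One interval later, Cmin,ss = Cmax,ss·e^(−kτ) ≈ 17.612 × 0.1537 ≈ 2.707 mcg/mL.
Trough 2.7 mcg/mL vs MEC 2 mcg/mL: adequate.

2.7 mcg/mL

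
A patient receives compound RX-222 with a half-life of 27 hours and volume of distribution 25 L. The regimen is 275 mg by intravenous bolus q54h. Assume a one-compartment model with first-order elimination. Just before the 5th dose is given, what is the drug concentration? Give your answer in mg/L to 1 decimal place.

f = (1/2)^(τ/t½) = (1/2)^(54/27) ≈ 0.2500.
C₀ = D/Vd = 275/25 ≈ 11.000 mg/L.
Before the 5th dose, 4 doses have been given. Superposition: Cmin = C₀·(f + f² + … + f^4).
≈ 11.000 × (0.2500 + 0.0625 + 0.0156 + 0.0039) ≈ 11.000 × 0.3320 ≈ 3.652 mg/L.

3.7 mg/L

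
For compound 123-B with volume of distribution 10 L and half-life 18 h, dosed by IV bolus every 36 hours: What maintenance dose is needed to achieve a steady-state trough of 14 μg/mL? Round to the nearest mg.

τ/t½ = 36/18 ≈ 2, so f = (1/2)^(36/18) ≈ 0.250000.
Cmin,ss = (D/Vd)·f/(1−f), so D = Cmin,ss·Vd·(1−f)/f.
D = 14 × 10 × (1−f)/f ≈ 14 × 10 × 3.00000 ≈ 420.00 mg.

420 mg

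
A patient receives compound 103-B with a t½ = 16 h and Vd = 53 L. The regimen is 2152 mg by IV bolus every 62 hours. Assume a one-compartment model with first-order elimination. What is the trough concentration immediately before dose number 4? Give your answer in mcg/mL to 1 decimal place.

f = (1/2)^(τ/t½) = (1/2)^(62/16) ≈ 0.0682.
C₀ = D/Vd = 2152/53 ≈ 40.604 mcg/mL.
Before the 4th dose, 3 doses have been given. Superposition: Cmin = C₀·(f + f² + … + f^3).
≈ 40.604 × (0.0682 + 0.0047 + 0.0003) ≈ 40.604 × 0.0732 ≈ 2.972 mcg/mL.

3.0 mcg/mL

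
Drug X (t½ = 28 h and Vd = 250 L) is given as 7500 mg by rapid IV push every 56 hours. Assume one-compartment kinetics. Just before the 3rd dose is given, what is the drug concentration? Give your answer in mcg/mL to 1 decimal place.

f = (1/2)^(τ/t½) = (1/2)^(56/28) ≈ 0.2500.
C₀ = D/Vd = 7500/250 ≈ 30.000 mcg/mL.
Before the 3rd dose, 2 doses have been given. Superposition: Cmin = C₀·(f + f²).
≈ 30.000 × (0.2500 + 0.0625) ≈ 30.000 × 0.3125 ≈ 9.375 mcg/mL.

9.4 mcg/mL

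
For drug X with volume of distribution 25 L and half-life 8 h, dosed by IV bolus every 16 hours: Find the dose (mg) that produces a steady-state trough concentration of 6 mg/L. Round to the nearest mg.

450 mg

τ/t½ = 16/8 ≈ 2, so f = (1/2)^(16/8) ≈ 0.250000.
Cmin,ss = (D/Vd)·f/(1−f), so D = Cmin,ss·Vd·(1−f)/f.
D = 6 × 25 × (1−f)/f ≈ 6 × 25 × 3.00000 ≈ 450.00 mg.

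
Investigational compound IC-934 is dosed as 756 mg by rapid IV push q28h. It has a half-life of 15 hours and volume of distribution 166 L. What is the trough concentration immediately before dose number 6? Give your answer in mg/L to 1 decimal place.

1.7 mg/L

f = (1/2)^(τ/t½) = (1/2)^(28/15) ≈ 0.2742.
C₀ = D/Vd = 756/166 ≈ 4.554 mg/L.
Before the 6th dose, 5 doses have been given. Superposition: Cmin = C₀·(f + f² + … + f^5).
≈ 4.554 × (0.2742 + 0.0752 + 0.0206 + 0.0057 + 0.0016) ≈ 4.554 × 0.3773 ≈ 1.718 mg/L.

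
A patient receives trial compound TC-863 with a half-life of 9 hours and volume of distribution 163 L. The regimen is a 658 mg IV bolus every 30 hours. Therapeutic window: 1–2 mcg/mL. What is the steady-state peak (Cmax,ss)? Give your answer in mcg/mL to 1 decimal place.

Over one 30-h interval, 30/9 ≈ 3.3333 half-lives elapse, leaving f ≈ 0.0992 of each dose.
At steady state, accumulation factor R = 1/(1 − e^(−kτ)) ≈ 1.1101.
Single-dose peak C₀ = D/Vd = 658/163 ≈ 4.037 mcg/mL.
Steady-state peak Cmax,ss = C₀·R ≈ 4.037 × 1.1101 ≈ 4.481 mcg/mL.
Peak 4.5 mcg/mL vs MTC 2 mcg/mL: exceeds toxic threshold.

4.5 mcg/mL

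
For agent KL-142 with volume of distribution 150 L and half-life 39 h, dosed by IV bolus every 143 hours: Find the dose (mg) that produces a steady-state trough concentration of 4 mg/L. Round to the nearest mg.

τ/t½ = 143/39 ≈ 3.6667, so f = (1/2)^(143/39) ≈ 0.078745.
Cmin,ss = (D/Vd)·f/(1−f), so D = Cmin,ss·Vd·(1−f)/f.
D = 4 × 150 × (1−f)/f ≈ 4 × 150 × 11.69922 ≈ 7019.53 mg.

7020 mg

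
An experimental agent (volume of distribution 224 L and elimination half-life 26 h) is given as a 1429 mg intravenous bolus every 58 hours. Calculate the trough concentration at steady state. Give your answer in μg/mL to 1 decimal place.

k = ln2/t½ = ln2/26 ≈ 0.026660 h⁻¹; fraction remaining f = e^(−kτ) = e^(−0.026660×58) ≈ 0.2130.
Accumulation ratio R = 1/(1 − f) ≈ 1/0.7870 ≈ 1.2706.
Each bolus raises the concentration by D/Vd = 1429/224 ≈ 6.379 μg/mL.
Cmax,ss = C₀/(1 − f) ≈ 6.379/0.7870 ≈ 8.105 μg/mL.
One interval later, Cmin,ss = Cmax,ss·e^(−kτ) ≈ 8.105 × 0.2130 ≈ 1.726 μg/mL.

1.7 μg/mL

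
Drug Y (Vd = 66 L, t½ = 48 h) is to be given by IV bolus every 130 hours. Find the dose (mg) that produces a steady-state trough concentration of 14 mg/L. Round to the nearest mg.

τ/t½ = 130/48 ≈ 2.7083, so f = (1/2)^(130/48) ≈ 0.153007.
Cmin,ss = (D/Vd)·f/(1−f), so D = Cmin,ss·Vd·(1−f)/f.
D = 14 × 66 × (1−f)/f ≈ 14 × 66 × 5.53565 ≈ 5114.94 mg.

5115 mg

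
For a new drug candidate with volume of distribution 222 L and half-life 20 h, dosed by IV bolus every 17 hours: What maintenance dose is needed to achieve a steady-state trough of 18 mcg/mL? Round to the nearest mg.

3207 mg

τ/t½ = 17/20 ≈ 0.85, so f = (1/2)^(17/20) ≈ 0.554785.
Cmin,ss = (D/Vd)·f/(1−f), so D = Cmin,ss·Vd·(1−f)/f.
D = 18 × 222 × (1−f)/f ≈ 18 × 222 × 0.80250 ≈ 3206.79 mg.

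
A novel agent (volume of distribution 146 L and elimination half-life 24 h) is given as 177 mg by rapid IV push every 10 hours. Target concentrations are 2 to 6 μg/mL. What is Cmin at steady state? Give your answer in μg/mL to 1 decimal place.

Over one 10-h interval, 10/24 ≈ 0.41667 half-lives elapse, leaving f ≈ 0.7492 of each dose.
Each bolus raises the concentration by D/Vd = 177/146 ≈ 1.212 μg/mL.
Steady-state trough Cmin,ss = C₀·f/(1−f) ≈ 1.212 × 0.7492/0.2508 ≈ 3.621 μg/mL.
Trough 3.6 μg/mL vs MEC 2 μg/mL: adequate.

3.6 μg/mL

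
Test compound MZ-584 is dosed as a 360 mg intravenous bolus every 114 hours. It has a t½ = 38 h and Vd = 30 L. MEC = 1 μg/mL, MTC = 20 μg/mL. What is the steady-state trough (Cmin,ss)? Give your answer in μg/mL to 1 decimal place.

τ = 114 h = 3 half-lives, so f = (1/2)^3 = 0.125.
At steady state, R = 1/(1 − 0.125) = 8/7.
Single-dose peak C₀ = D/Vd = 360/30 = 12 μg/mL.
Steady-state peak Cmax,ss = C₀·R = 12 × 8/7 ≈ 13.714 μg/mL.
Steady-state trough Cmin,ss = Cmax,ss·f ≈ 13.714 × 0.125 ≈ 1.714 μg/mL.
Trough 1.7 μg/mL vs MEC 1 μg/mL: adequate.

1.7 μg/mL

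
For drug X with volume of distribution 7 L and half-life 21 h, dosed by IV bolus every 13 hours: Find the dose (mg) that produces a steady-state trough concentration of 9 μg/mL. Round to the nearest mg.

34 mg

τ/t½ = 13/21 ≈ 0.61905, so f = (1/2)^(13/21) ≈ 0.651101.
Cmin,ss = (D/Vd)·f/(1−f), so D = Cmin,ss·Vd·(1−f)/f.
D = 9 × 7 × (1−f)/f ≈ 9 × 7 × 0.53586 ≈ 33.76 mg.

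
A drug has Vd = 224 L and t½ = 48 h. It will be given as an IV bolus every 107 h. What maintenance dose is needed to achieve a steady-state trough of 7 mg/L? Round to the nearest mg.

τ/t½ = 107/48 ≈ 2.2292, so f = (1/2)^(107/48) ≈ 0.213282.
Cmin,ss = (D/Vd)·f/(1−f), so D = Cmin,ss·Vd·(1−f)/f.
D = 7 × 224 × (1−f)/f ≈ 7 × 224 × 3.68863 ≈ 5783.77 mg.

5784 mg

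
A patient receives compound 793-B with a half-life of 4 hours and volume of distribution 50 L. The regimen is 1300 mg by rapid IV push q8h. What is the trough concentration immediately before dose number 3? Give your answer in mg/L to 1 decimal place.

8.1 mg/L

f = (1/2)^(τ/t½) = (1/2)^(8/4) ≈ 0.2500.
C₀ = D/Vd = 1300/50 ≈ 26.000 mg/L.
Before the 3rd dose, 2 doses have been given. Superposition: Cmin = C₀·(f + f²).
≈ 26.000 × (0.2500 + 0.0625) ≈ 26.000 × 0.3125 ≈ 8.125 mg/L.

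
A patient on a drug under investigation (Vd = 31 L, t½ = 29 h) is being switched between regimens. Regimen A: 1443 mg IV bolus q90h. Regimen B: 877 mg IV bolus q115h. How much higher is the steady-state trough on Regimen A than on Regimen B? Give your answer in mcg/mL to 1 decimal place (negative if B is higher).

4.2 mcg/mL

Regimen A: f = (1/2)^(90/29) ≈ 0.1164; Cmin,ss = (1443/31)·f/(1−f) ≈ 6.132 mcg/mL.
Regimen B: f = (1/2)^(115/29) ≈ 0.0640; Cmin,ss = (877/31)·f/(1−f) ≈ 1.934 mcg/mL.
Difference ≈ 6.132 − 1.934 ≈ 4.198 mcg/mL.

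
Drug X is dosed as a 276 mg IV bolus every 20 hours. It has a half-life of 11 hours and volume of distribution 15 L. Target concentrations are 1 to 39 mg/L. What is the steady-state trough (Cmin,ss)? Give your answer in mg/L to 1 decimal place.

k = ln2/t½ = ln2/11 ≈ 0.063013 h⁻¹; fraction remaining f = e^(−kτ) = e^(−0.063013×20) ≈ 0.2836.
Accumulation ratio R = 1/(1 − f) ≈ 1/0.7164 ≈ 1.3959.
Each bolus raises the concentration by D/Vd = 276/15 ≈ 18.400 mg/L.
Steady-state peak Cmax,ss = C₀·R ≈ 18.400 × 1.3959 ≈ 25.685 mg/L.
Steady-state trough Cmin,ss = Cmax,ss·f ≈ 25.685 × 0.2836 ≈ 7.284 mg/L.
Trough 7.3 mg/L vs MEC 1 mg/L: adequate.

7.3 mg/L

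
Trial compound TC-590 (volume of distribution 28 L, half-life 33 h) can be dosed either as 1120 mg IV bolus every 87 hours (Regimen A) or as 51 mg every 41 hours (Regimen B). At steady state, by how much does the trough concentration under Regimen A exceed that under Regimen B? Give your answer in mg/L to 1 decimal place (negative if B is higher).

6.3 mg/L

Regimen A: f = (1/2)^(87/33) ≈ 0.1608; Cmin,ss = (1120/28)·f/(1−f) ≈ 7.664 mg/L.
Regimen B: f = (1/2)^(41/33) ≈ 0.4227; Cmin,ss = (51/28)·f/(1−f) ≈ 1.334 mg/L.
Difference ≈ 7.664 − 1.334 ≈ 6.330 mg/L.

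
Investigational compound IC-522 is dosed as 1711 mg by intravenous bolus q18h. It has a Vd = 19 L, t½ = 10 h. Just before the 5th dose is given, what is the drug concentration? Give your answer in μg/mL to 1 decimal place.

36.0 μg/mL

f = (1/2)^(τ/t½) = (1/2)^(18/10) ≈ 0.2872.
C₀ = D/Vd = 1711/19 ≈ 90.053 μg/mL.
Before the 5th dose, 4 doses have been given. Superposition: Cmin = C₀·(f + f² + … + f^4).
≈ 90.053 × (0.2872 + 0.0825 + 0.0237 + 0.0068) ≈ 90.053 × 0.4002 ≈ 36.039 μg/mL.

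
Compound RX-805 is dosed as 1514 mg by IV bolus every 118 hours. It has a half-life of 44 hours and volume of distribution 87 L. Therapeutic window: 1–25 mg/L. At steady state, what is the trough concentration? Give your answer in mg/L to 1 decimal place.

Over one 118-h interval, 118/44 ≈ 2.6818 half-lives elapse, leaving f ≈ 0.1558 of each dose.
At steady state, accumulation factor R = 1/(1 − e^(−kτ)) ≈ 1.1846.
Each bolus raises the concentration by D/Vd = 1514/87 ≈ 17.402 mg/L.
Cmax,ss = C₀/(1 − f) ≈ 17.402/0.8442 ≈ 20.614 mg/L.
Steady-state trough Cmin,ss = Cmax,ss·f ≈ 20.614 × 0.1558 ≈ 3.212 mg/L.
Trough 3.2 mg/L vs MEC 1 mg/L: adequate.

3.2 mg/L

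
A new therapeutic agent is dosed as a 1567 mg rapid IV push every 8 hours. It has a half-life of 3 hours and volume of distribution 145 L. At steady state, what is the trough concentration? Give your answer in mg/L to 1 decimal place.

2.0 mg/L

τ/t½ = 8/3 ≈ 2.6667, so fraction remaining f = (1/2)^(8/3) ≈ 0.1575.
Accumulation ratio R = 1/(1 − f) ≈ 1/0.8425 ≈ 1.1869.
Single-dose peak C₀ = D/Vd = 1567/145 ≈ 10.807 mg/L.
Steady-state peak Cmax,ss = C₀·R ≈ 10.807 × 1.1869 ≈ 12.827 mg/L.
One interval later, Cmin,ss = Cmax,ss·e^(−kτ) ≈ 12.827 × 0.1575 ≈ 2.020 mg/L.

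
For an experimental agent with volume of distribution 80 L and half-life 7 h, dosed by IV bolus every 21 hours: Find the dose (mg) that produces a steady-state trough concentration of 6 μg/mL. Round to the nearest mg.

τ/t½ = 21/7 ≈ 3, so f = (1/2)^(21/7) ≈ 0.125000.
Cmin,ss = (D/Vd)·f/(1−f), so D = Cmin,ss·Vd·(1−f)/f.
D = 6 × 80 × (1−f)/f ≈ 6 × 80 × 7.00000 ≈ 3360.00 mg.

3360 mg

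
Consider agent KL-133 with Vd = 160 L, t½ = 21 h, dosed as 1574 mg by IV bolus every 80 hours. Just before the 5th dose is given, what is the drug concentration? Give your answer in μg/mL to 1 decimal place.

f = (1/2)^(τ/t½) = (1/2)^(80/21) ≈ 0.0713.
C₀ = D/Vd = 1574/160 ≈ 9.838 μg/mL.
Before the 5th dose, 4 doses have been given. Superposition: Cmin = C₀·(f + f² + … + f^4).
≈ 9.838 × (0.0713 + 0.0051 + 0.0004 + 0.0000) ≈ 9.838 × 0.0768 ≈ 0.756 μg/mL.

0.8 μg/mL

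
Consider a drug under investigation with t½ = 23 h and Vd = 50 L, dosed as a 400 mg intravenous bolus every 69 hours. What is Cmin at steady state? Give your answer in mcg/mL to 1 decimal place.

τ = 69 h = 3 half-lives, so f = (1/2)^3 = 0.125.
At steady state, R = 1/(1 − 0.125) = 8/7.
Single-dose peak C₀ = D/Vd = 400/50 = 8 mcg/mL.
Steady-state peak Cmax,ss = C₀·R = 8 × 8/7 ≈ 9.143 mcg/mL.
Steady-state trough Cmin,ss = Cmax,ss·f ≈ 9.143 × 0.125 ≈ 1.143 mcg/mL.

1.1 mcg/mL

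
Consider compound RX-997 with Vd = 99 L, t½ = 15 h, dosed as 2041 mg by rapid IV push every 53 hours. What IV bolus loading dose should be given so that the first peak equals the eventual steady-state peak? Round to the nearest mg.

2234 mg

f = (1/2)^(53/15) ≈ 0.086370; accumulation ratio R = 1/(1−f) ≈ 1.09453.
Loading dose to hit Cmax,ss on first dose: D_load = D_maint·R ≈ 2041 × 1.09453 ≈ 2233.94 mg.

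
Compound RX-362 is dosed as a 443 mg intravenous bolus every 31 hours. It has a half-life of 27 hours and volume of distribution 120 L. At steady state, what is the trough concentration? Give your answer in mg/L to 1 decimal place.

3.0 mg/L

Over one 31-h interval, 31/27 ≈ 1.1481 half-lives elapse, leaving f ≈ 0.4512 of each dose.
Accumulation ratio R = 1/(1 − f) ≈ 1/0.5488 ≈ 1.8222.
Each bolus raises the concentration by D/Vd = 443/120 ≈ 3.692 mg/L.
Cmax,ss = C₀/(1 − f) ≈ 3.692/0.5488 ≈ 6.727 mg/L.
One interval later, Cmin,ss = Cmax,ss·e^(−kτ) ≈ 6.727 × 0.4512 ≈ 3.035 mg/L.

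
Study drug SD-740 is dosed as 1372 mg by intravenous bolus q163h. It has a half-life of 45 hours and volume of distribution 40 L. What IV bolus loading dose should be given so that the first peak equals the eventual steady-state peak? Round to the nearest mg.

f = (1/2)^(163/45) ≈ 0.081209; accumulation ratio R = 1/(1−f) ≈ 1.08839.
Loading dose to hit Cmax,ss on first dose: D_load = D_maint·R ≈ 1372 × 1.08839 ≈ 1493.27 mg.

1493 mg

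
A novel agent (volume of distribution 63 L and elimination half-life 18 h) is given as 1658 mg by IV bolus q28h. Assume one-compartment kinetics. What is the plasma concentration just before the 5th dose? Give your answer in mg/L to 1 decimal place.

f = (1/2)^(τ/t½) = (1/2)^(28/18) ≈ 0.3402.
C₀ = D/Vd = 1658/63 ≈ 26.317 mg/L.
Before the 5th dose, 4 doses have been given. Superposition: Cmin = C₀·(f + f² + … + f^4).
≈ 26.317 × (0.3402 + 0.1157 + 0.0394 + 0.0134) ≈ 26.317 × 0.5087 ≈ 13.387 mg/L.

13.4 mg/L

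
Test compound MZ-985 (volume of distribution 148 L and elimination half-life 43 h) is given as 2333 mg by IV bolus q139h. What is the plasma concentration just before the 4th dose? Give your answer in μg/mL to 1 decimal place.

f = (1/2)^(τ/t½) = (1/2)^(139/43) ≈ 0.1064.
C₀ = D/Vd = 2333/148 ≈ 15.764 μg/mL.
Before the 4th dose, 3 doses have been given. Superposition: Cmin = C₀·(f + f² + … + f^3).
≈ 15.764 × (0.1064 + 0.0113 + 0.0012) ≈ 15.764 × 0.1189 ≈ 1.874 μg/mL.

1.9 μg/mL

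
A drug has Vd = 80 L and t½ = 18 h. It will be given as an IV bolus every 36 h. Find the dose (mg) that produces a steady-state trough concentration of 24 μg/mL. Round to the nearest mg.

τ/t½ = 36/18 ≈ 2, so f = (1/2)^(36/18) ≈ 0.250000.
Cmin,ss = (D/Vd)·f/(1−f), so D = Cmin,ss·Vd·(1−f)/f.
D = 24 × 80 × (1−f)/f ≈ 24 × 80 × 3.00000 ≈ 5760.00 mg.

5760 mg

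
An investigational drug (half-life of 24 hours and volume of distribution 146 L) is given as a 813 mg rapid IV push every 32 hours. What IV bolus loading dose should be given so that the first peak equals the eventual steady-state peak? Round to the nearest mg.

1348 mg

f = (1/2)^(32/24) ≈ 0.396850; accumulation ratio R = 1/(1−f) ≈ 1.65796.
Loading dose to hit Cmax,ss on first dose: D_load = D_maint·R ≈ 813 × 1.65796 ≈ 1347.92 mg.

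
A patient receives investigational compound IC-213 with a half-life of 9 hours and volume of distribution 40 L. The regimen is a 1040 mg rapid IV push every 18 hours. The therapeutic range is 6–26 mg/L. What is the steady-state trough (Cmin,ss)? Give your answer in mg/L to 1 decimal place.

8.7 mg/L

The dosing interval is 2 half-lives, so f = 2^(−2) = 0.25.
Accumulation ratio R = 1/(1 − f) = 1/0.75 = 4/3.
Single-dose peak C₀ = D/Vd = 1040/40 = 26 mg/L.
Steady-state peak Cmax,ss = C₀·R = 26 × 4/3 ≈ 34.667 mg/L.
Steady-state trough Cmin,ss = Cmax,ss·f ≈ 34.667 × 0.25 ≈ 8.667 mg/L.
Trough 8.7 mg/L vs MEC 6 mg/L: adequate.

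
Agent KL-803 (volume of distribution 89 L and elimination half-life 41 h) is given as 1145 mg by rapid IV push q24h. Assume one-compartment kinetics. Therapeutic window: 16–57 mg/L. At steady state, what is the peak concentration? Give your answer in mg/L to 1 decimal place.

38.6 mg/L

k = ln2/t½ = ln2/41 ≈ 0.016906 h⁻¹; fraction remaining f = e^(−kτ) = e^(−0.016906×24) ≈ 0.6665.
Accumulation ratio R = 1/(1 − f) ≈ 1/0.3335 ≈ 2.9985.
Single-dose peak C₀ = D/Vd = 1145/89 ≈ 12.865 mg/L.
Steady-state peak Cmax,ss = C₀·R ≈ 12.865 × 2.9985 ≈ 38.576 mg/L.
Peak 38.6 mg/L vs MTC 57 mg/L: below toxic threshold.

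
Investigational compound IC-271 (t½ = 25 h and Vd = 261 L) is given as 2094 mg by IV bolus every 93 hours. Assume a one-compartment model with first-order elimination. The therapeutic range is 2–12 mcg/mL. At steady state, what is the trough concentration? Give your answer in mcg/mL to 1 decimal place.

τ/t½ = 93/25 ≈ 3.72, so fraction remaining f = (1/2)^(93/25) ≈ 0.0759.
Single-dose peak C₀ = D/Vd = 2094/261 ≈ 8.023 mcg/mL.
Steady-state trough Cmin,ss = C₀·f/(1−f) ≈ 8.023 × 0.0759/0.9241 ≈ 0.659 mcg/mL.
Trough 0.7 mcg/mL vs MEC 2 mcg/mL: subtherapeutic.

0.7 mcg/mL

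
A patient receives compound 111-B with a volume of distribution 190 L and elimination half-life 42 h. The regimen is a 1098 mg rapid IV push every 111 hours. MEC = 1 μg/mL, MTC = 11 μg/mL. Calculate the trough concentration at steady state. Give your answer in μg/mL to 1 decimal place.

τ/t½ = 111/42 ≈ 2.6429, so fraction remaining f = (1/2)^(111/42) ≈ 0.1601.
Each bolus raises the concentration by D/Vd = 1098/190 ≈ 5.779 μg/mL.
Steady-state trough Cmin,ss = C₀·f/(1−f) ≈ 5.779 × 0.1601/0.8399 ≈ 1.102 μg/mL.
Trough 1.1 μg/mL vs MEC 1 μg/mL: adequate.

1.1 μg/mL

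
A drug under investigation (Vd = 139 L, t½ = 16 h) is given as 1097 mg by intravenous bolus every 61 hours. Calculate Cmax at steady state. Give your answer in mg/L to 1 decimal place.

Over one 61-h interval, 61/16 ≈ 3.8125 half-lives elapse, leaving f ≈ 0.0712 of each dose.
At steady state, accumulation factor R = 1/(1 − e^(−kτ)) ≈ 1.0767.
Each bolus raises the concentration by D/Vd = 1097/139 ≈ 7.892 mg/L.
Steady-state peak Cmax,ss = C₀·R ≈ 7.892 × 1.0767 ≈ 8.497 mg/L.

8.5 mg/L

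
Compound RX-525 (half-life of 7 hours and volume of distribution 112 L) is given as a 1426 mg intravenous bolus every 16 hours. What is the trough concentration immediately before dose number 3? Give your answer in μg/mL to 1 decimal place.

f = (1/2)^(τ/t½) = (1/2)^(16/7) ≈ 0.2051.
C₀ = D/Vd = 1426/112 ≈ 12.732 μg/mL.
Before the 3rd dose, 2 doses have been given. Superposition: Cmin = C₀·(f + f²).
≈ 12.732 × (0.2051 + 0.0421) ≈ 12.732 × 0.2472 ≈ 3.147 μg/mL.

3.1 μg/mL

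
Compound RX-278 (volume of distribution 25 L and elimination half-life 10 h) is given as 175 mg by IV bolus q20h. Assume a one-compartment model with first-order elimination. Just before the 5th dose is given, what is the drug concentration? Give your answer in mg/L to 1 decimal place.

f = (1/2)^(τ/t½) = (1/2)^(20/10) ≈ 0.2500.
C₀ = D/Vd = 175/25 ≈ 7.000 mg/L.
Before the 5th dose, 4 doses have been given. Superposition: Cmin = C₀·(f + f² + … + f^4).
≈ 7.000 × (0.2500 + 0.0625 + 0.0156 + 0.0039) ≈ 7.000 × 0.3320 ≈ 2.324 mg/L.

2.3 mg/L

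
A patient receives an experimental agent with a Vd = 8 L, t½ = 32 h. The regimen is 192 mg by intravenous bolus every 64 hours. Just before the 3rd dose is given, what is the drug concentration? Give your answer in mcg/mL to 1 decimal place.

7.5 mcg/mL

f = (1/2)^(τ/t½) = (1/2)^(64/32) ≈ 0.2500.
C₀ = D/Vd = 192/8 ≈ 24.000 mcg/mL.
Before the 3rd dose, 2 doses have been given. Superposition: Cmin = C₀·(f + f²).
≈ 24.000 × (0.2500 + 0.0625) ≈ 24.000 × 0.3125 ≈ 7.500 mcg/mL.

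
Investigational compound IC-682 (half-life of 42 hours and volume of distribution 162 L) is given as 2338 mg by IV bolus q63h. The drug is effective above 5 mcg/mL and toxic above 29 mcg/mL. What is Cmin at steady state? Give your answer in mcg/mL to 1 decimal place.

7.9 mcg/mL

Over one 63-h interval, 63/42 ≈ 1.5 half-lives elapse, leaving f ≈ 0.3536 of each dose.
At steady state, accumulation factor R = 1/(1 − e^(−kτ)) ≈ 1.5470.
Single-dose peak C₀ = D/Vd = 2338/162 ≈ 14.432 mcg/mL.
Steady-state peak Cmax,ss = C₀·R ≈ 14.432 × 1.5470 ≈ 22.326 mcg/mL.
Steady-state trough Cmin,ss = Cmax,ss·f ≈ 22.326 × 0.3536 ≈ 7.894 mcg/mL.
Trough 7.9 mcg/mL vs MEC 5 mcg/mL: adequate.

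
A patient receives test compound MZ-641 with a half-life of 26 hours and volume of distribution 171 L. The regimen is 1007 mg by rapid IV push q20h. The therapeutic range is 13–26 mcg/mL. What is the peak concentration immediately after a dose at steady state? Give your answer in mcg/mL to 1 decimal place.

τ/t½ = 20/26 ≈ 0.76923, so fraction remaining f = (1/2)^(20/26) ≈ 0.5867.
Accumulation ratio R = 1/(1 − f) ≈ 1/0.4133 ≈ 2.4195.
Single-dose peak C₀ = D/Vd = 1007/171 ≈ 5.889 mcg/mL.
Steady-state peak Cmax,ss = C₀·R ≈ 5.889 × 2.4195 ≈ 14.248 mcg/mL.
Peak 14.2 mcg/mL vs MTC 26 mcg/mL: below toxic threshold.

14.2 mcg/mL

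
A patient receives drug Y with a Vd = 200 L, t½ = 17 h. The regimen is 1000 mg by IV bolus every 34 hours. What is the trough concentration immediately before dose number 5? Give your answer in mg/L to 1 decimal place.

1.7 mg/L

f = (1/2)^(τ/t½) = (1/2)^(34/17) ≈ 0.2500.
C₀ = D/Vd = 1000/200 ≈ 5.000 mg/L.
Before the 5th dose, 4 doses have been given. Superposition: Cmin = C₀·(f + f² + … + f^4).
≈ 5.000 × (0.2500 + 0.0625 + 0.0156 + 0.0039) ≈ 5.000 × 0.3320 ≈ 1.660 mg/L.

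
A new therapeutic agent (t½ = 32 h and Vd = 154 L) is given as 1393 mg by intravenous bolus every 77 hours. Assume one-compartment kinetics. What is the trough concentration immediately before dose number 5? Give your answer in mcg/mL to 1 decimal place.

2.1 mcg/mL

f = (1/2)^(τ/t½) = (1/2)^(77/32) ≈ 0.1886.
C₀ = D/Vd = 1393/154 ≈ 9.045 mcg/mL.
Before the 5th dose, 4 doses have been given. Superposition: Cmin = C₀·(f + f² + … + f^4).
≈ 9.045 × (0.1886 + 0.0356 + 0.0067 + 0.0013) ≈ 9.045 × 0.2322 ≈ 2.100 mcg/mL.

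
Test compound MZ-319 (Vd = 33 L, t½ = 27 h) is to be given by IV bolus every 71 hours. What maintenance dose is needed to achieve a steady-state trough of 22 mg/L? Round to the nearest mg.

τ/t½ = 71/27 ≈ 2.6296, so f = (1/2)^(71/27) ≈ 0.161586.
Cmin,ss = (D/Vd)·f/(1−f), so D = Cmin,ss·Vd·(1−f)/f.
D = 22 × 33 × (1−f)/f ≈ 22 × 33 × 5.18865 ≈ 3766.96 mg.

3767 mg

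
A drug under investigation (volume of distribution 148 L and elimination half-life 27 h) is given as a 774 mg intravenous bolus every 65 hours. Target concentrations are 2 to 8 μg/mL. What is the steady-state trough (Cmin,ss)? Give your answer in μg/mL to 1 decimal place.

Over one 65-h interval, 65/27 ≈ 2.4074 half-lives elapse, leaving f ≈ 0.1885 of each dose.
Accumulation ratio R = 1/(1 − f) ≈ 1/0.8115 ≈ 1.2323.
Each bolus raises the concentration by D/Vd = 774/148 ≈ 5.230 μg/mL.
Steady-state peak Cmax,ss = C₀·R ≈ 5.230 × 1.2323 ≈ 6.445 μg/mL.
One interval later, Cmin,ss = Cmax,ss·e^(−kτ) ≈ 6.445 × 0.1885 ≈ 1.215 μg/mL.
Trough 1.2 μg/mL vs MEC 2 μg/mL: subtherapeutic.

1.2 μg/mL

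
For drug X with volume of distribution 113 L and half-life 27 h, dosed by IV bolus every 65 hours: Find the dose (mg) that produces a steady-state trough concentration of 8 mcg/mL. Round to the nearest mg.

τ/t½ = 65/27 ≈ 2.4074, so f = (1/2)^(65/27) ≈ 0.188494.
Cmin,ss = (D/Vd)·f/(1−f), so D = Cmin,ss·Vd·(1−f)/f.
D = 8 × 113 × (1−f)/f ≈ 8 × 113 × 4.30521 ≈ 3891.91 mg.

3892 mg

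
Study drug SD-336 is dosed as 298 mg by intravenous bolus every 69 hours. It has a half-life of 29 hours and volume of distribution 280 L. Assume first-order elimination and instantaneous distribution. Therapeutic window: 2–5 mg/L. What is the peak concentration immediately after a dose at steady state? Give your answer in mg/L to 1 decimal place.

k = ln2/t½ = ln2/29 ≈ 0.023902 h⁻¹; fraction remaining f = e^(−kτ) = e^(−0.023902×69) ≈ 0.1922.
Accumulation ratio R = 1/(1 − f) ≈ 1/0.8078 ≈ 1.2379.
Each bolus raises the concentration by D/Vd = 298/280 ≈ 1.064 mg/L.
Steady-state peak Cmax,ss = C₀·R ≈ 1.064 × 1.2379 ≈ 1.317 mg/L.
Peak 1.3 mg/L vs MTC 5 mg/L: below toxic threshold.

1.3 mg/L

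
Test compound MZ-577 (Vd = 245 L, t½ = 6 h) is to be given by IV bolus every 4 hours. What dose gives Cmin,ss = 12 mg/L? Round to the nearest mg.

τ/t½ = 4/6 ≈ 0.66667, so f = (1/2)^(4/6) ≈ 0.629961.
Cmin,ss = (D/Vd)·f/(1−f), so D = Cmin,ss·Vd·(1−f)/f.
D = 12 × 245 × (1−f)/f ≈ 12 × 245 × 0.58740 ≈ 1726.96 mg.

1727 mg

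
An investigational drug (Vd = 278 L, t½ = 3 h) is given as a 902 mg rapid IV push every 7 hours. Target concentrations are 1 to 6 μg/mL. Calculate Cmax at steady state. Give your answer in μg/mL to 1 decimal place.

4.0 μg/mL

k = ln2/t½ = ln2/3 ≈ 0.231049 h⁻¹; fraction remaining f = e^(−kτ) = e^(−0.231049×7) ≈ 0.1984.
At steady state, accumulation factor R = 1/(1 − e^(−kτ)) ≈ 1.2475.
Each bolus raises the concentration by D/Vd = 902/278 ≈ 3.245 μg/mL.
Steady-state peak Cmax,ss = C₀·R ≈ 3.245 × 1.2475 ≈ 4.048 μg/mL.
Peak 4.0 μg/mL vs MTC 6 μg/mL: below toxic threshold.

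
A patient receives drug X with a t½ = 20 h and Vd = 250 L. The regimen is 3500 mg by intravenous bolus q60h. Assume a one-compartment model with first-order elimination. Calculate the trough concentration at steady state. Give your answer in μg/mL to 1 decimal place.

2.0 μg/mL

τ = 60 h = 3 half-lives, so f = (1/2)^3 = 0.125.
At steady state, R = 1/(1 − 0.125) = 8/7.
Single-dose peak C₀ = D/Vd = 3500/250 = 14 μg/mL.
Steady-state peak Cmax,ss = C₀·R = 14 × 8/7 ≈ 16.000 μg/mL.
Steady-state trough Cmin,ss = Cmax,ss·f ≈ 16.000 × 0.125 ≈ 2.000 μg/mL.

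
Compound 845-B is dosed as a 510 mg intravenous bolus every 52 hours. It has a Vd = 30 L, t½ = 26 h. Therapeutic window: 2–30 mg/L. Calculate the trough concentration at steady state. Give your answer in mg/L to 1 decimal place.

5.7 mg/L

τ = 52 h = 2 half-lives, so f = (1/2)^2 = 0.25.
Accumulation ratio R = 1/(1 − f) = 1/0.75 = 4/3.
Single-dose peak C₀ = D/Vd = 510/30 = 17 mg/L.
Steady-state peak Cmax,ss = C₀·R = 17 × 4/3 ≈ 22.667 mg/L.
Steady-state trough Cmin,ss = Cmax,ss·f ≈ 22.667 × 0.25 ≈ 5.667 mg/L.
Trough 5.7 mg/L vs MEC 2 mg/L: adequate.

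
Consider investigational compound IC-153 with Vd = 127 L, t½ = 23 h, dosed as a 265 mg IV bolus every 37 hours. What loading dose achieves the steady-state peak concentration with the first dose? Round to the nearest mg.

394 mg

f = (1/2)^(37/23) ≈ 0.327895; accumulation ratio R = 1/(1−f) ≈ 1.48786.
Loading dose to hit Cmax,ss on first dose: D_load = D_maint·R ≈ 265 × 1.48786 ≈ 394.28 mg.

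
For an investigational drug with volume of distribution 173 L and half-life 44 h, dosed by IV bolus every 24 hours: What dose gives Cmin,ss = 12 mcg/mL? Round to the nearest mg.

τ/t½ = 24/44 ≈ 0.54545, so f = (1/2)^(24/44) ≈ 0.685175.
Cmin,ss = (D/Vd)·f/(1−f), so D = Cmin,ss·Vd·(1−f)/f.
D = 12 × 173 × (1−f)/f ≈ 12 × 173 × 0.45948 ≈ 953.88 mg.

954 mg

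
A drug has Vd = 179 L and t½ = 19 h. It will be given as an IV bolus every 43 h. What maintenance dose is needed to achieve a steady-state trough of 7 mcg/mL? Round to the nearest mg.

4762 mg

τ/t½ = 43/19 ≈ 2.2632, so f = (1/2)^(43/19) ≈ 0.208316.
Cmin,ss = (D/Vd)·f/(1−f), so D = Cmin,ss·Vd·(1−f)/f.
D = 7 × 179 × (1−f)/f ≈ 7 × 179 × 3.80040 ≈ 4761.90 mg.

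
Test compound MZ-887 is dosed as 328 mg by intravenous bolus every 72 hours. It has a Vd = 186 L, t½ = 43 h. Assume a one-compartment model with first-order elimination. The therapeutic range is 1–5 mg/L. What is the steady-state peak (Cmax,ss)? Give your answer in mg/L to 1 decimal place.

τ/t½ = 72/43 ≈ 1.6744, so fraction remaining f = (1/2)^(72/43) ≈ 0.3133.
At steady state, accumulation factor R = 1/(1 − e^(−kτ)) ≈ 1.4562.
Each bolus raises the concentration by D/Vd = 328/186 ≈ 1.763 mg/L.
Steady-state peak Cmax,ss = C₀·R ≈ 1.763 × 1.4562 ≈ 2.567 mg/L.
Peak 2.6 mg/L vs MTC 5 mg/L: below toxic threshold.

2.6 mg/L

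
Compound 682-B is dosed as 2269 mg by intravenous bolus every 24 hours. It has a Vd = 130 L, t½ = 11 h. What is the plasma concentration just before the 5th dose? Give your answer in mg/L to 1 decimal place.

f = (1/2)^(τ/t½) = (1/2)^(24/11) ≈ 0.2204.
C₀ = D/Vd = 2269/130 ≈ 17.454 mg/L.
Before the 5th dose, 4 doses have been given. Superposition: Cmin = C₀·(f + f² + … + f^4).
≈ 17.454 × (0.2204 + 0.0486 + 0.0107 + 0.0024) ≈ 17.454 × 0.2821 ≈ 4.924 mg/L.

4.9 mg/L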